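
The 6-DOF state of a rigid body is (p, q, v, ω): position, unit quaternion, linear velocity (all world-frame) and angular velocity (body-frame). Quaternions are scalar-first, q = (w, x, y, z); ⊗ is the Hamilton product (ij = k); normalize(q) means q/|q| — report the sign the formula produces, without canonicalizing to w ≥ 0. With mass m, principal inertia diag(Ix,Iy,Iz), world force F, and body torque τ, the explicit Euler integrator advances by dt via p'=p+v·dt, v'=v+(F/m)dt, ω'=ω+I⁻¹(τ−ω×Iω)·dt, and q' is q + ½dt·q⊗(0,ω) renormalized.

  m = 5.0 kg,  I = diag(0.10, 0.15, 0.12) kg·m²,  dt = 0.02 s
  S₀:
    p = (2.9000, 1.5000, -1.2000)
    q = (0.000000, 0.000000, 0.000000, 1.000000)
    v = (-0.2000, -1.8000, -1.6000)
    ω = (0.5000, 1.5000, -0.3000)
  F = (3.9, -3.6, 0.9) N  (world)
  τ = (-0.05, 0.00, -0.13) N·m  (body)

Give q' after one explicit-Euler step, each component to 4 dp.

2q̇ = q⊗(0,ω) = (0.3000000, -1.5000000, 0.5000000, 0.0000000)
q' = normalize(q + ½dt·q⊗(0,ω)) = (0.0030, -0.0150, 0.0050, 0.9999)

q' = (0.0030, -0.0150, 0.0050, 0.9999)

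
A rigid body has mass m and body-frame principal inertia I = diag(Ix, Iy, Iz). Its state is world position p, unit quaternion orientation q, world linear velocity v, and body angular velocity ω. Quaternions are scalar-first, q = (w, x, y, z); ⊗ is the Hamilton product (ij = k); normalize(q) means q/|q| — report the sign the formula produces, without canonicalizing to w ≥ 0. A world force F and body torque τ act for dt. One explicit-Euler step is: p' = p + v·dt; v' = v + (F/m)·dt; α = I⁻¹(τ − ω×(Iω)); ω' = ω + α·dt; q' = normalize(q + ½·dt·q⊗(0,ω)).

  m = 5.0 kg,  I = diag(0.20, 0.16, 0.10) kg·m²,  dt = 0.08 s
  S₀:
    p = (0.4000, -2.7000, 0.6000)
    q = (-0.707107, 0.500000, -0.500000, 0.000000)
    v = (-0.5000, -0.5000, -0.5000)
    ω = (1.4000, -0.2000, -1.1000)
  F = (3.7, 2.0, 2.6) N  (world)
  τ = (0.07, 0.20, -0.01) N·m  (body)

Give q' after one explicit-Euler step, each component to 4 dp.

2q̇ = q⊗(0,ω) = (-0.8000000, -0.4399498, 0.6914214, 1.3778177)
q' = normalize(q + ½dt·q⊗(0,ω)) = (-0.7372, 0.4812, -0.4711, 0.0550)

q' = (-0.7372, 0.4812, -0.4711, 0.0550)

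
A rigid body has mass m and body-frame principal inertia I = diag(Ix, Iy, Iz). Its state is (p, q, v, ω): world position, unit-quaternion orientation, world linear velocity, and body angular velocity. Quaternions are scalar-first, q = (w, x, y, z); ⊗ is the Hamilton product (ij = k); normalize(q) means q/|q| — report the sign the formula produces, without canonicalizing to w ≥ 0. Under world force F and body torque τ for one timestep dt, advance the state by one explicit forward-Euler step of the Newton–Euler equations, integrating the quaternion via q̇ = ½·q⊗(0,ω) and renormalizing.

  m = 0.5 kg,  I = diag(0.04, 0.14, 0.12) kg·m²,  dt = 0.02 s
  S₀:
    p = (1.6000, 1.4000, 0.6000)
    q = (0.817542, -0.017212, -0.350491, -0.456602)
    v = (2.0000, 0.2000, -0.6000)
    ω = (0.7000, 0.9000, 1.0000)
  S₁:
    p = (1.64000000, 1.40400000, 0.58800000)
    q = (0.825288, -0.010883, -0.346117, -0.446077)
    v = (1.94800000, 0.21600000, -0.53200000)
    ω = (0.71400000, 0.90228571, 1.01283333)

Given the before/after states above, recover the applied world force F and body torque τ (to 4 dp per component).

Δv = v₁−v₀ = (-0.05200000, 0.01600000, 0.06800000)
m·(v₁−v₀)/dt = (-1.3000, 0.4000, 1.7000)
Δω = ω₁−ω₀ = (0.01400000, 0.00228571, 0.01283333)
applied torque τ = (0.0100, -0.0400, 0.1400)

F = (-1.3000, 0.4000, 1.7000)
τ = (0.0100, -0.0400, 0.1400)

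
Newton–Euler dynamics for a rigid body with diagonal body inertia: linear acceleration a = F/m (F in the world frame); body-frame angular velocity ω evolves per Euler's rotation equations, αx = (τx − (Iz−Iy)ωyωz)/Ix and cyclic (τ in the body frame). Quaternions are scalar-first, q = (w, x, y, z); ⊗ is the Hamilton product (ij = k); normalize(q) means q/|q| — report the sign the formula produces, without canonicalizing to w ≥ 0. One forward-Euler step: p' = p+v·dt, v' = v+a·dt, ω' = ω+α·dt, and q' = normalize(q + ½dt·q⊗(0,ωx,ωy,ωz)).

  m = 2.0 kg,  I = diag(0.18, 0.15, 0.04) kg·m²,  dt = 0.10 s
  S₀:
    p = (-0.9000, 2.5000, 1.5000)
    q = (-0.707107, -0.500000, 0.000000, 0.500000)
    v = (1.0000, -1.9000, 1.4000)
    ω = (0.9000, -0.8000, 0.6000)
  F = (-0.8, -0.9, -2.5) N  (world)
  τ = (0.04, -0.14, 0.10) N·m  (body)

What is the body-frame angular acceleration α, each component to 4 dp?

precession coupling ω×(Iω) = (0.0528, 0.0756, 0.0216)
α = I⁻¹(τ − ω×Iω) = (-0.0711, -1.4373, 1.9600)

α = (-0.0711, -1.4373, 1.9600)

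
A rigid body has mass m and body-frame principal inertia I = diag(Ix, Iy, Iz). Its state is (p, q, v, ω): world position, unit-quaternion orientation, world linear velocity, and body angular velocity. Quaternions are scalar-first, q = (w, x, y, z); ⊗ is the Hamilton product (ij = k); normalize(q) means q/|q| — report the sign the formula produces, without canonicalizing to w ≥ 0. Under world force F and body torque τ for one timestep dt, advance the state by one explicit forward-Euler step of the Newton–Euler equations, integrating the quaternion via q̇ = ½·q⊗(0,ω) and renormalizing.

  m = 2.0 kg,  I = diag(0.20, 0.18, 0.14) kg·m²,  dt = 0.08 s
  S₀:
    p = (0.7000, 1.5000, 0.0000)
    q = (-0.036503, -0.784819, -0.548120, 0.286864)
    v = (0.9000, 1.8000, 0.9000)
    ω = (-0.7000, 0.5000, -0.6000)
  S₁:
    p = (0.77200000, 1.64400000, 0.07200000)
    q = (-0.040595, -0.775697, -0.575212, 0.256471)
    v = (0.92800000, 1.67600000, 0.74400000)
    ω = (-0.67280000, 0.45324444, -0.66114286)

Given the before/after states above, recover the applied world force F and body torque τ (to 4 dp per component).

F = (0.7000, -3.1000, -3.9000)
τ = (0.0800, -0.0800, -0.1000)

velocity change Δv = (0.02800000, -0.12400000, -0.15600000)
applied force F = (0.7000, -3.1000, -3.9000)
Δω = ω₁−ω₀ = (0.02720000, -0.04675556, -0.06114286)
τ = I·(Δω/dt) + ω₀×(Iω₀) = (0.0800, -0.0800, -0.1000)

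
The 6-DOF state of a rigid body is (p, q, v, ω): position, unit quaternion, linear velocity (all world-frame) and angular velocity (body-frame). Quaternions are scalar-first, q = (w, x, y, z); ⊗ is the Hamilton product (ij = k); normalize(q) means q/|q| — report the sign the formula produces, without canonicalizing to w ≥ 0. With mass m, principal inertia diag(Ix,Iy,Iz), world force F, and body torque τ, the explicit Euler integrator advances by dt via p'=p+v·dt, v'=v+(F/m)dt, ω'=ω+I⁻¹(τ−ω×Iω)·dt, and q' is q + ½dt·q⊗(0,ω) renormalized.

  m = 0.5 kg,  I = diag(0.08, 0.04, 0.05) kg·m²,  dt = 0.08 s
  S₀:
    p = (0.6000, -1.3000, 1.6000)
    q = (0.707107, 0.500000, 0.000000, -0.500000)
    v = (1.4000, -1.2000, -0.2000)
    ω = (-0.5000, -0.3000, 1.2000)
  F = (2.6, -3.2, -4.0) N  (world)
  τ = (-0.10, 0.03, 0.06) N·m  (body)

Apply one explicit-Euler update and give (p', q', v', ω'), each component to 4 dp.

p + v·dt = (0.7120, -1.3960, 1.5840)
new velocity v' = (1.8160, -1.7120, -0.8400)
gyro term ω×Iω = (-0.0036, -0.0180, -0.0060)
angular accel α = (-1.2050, 1.2000, 1.3200)
new body rate ω' = (-0.5964, -0.2040, 1.3056)
q⊗(0,ω) = (0.8500000, -0.5035535, -0.5621321, 0.6985284)
q' = normalize(q + ½dt·q⊗(0,ω)) = (0.7401, 0.4792, -0.0225, -0.4714)

p' = (0.7120, -1.3960, 1.5840)
q' = (0.7401, 0.4792, -0.0225, -0.4714)
v' = (1.8160, -1.7120, -0.8400)
ω' = (-0.5964, -0.2040, 1.3056)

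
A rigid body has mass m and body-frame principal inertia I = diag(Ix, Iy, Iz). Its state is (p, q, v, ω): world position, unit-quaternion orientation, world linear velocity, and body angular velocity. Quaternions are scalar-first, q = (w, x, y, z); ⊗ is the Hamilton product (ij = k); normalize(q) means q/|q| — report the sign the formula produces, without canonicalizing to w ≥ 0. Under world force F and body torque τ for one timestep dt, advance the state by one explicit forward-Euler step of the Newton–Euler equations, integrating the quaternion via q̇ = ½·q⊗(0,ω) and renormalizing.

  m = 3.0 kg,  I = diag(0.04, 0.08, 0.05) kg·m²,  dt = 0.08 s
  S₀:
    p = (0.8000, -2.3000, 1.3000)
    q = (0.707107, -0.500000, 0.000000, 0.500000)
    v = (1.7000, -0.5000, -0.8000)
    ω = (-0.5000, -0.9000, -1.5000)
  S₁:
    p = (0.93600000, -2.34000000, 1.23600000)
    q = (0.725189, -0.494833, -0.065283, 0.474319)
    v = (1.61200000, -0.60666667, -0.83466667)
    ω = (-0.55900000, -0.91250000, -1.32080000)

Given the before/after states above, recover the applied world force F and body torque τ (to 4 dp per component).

rate change Δω = (-0.05900000, -0.01250000, 0.17920000)
precession coupling = (-0.0405, -0.0075, 0.0180)
I·α + gyro = (-0.0700, -0.0200, 0.1300)
velocity change Δv = (-0.08800000, -0.10666667, -0.03466667)
F = m·Δv/dt = (-3.3000, -4.0000, -1.3000)

F = (-3.3000, -4.0000, -1.3000)
τ = (-0.0700, -0.0200, 0.1300)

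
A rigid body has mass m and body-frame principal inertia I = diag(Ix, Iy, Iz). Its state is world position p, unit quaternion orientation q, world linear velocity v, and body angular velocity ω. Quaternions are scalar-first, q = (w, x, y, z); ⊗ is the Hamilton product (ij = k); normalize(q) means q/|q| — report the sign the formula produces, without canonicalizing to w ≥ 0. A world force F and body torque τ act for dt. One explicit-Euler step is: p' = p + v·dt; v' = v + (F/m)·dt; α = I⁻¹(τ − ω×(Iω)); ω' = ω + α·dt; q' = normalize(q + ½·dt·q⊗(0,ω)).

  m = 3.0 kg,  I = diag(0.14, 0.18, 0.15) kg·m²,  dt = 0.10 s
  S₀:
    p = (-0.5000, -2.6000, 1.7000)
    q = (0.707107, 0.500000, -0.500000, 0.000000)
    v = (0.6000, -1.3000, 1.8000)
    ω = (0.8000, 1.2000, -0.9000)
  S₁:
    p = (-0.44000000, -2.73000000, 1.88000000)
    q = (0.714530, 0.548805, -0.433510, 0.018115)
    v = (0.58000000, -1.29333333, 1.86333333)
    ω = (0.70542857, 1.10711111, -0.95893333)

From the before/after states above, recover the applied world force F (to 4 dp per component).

velocity change Δv = (-0.02000000, 0.00666667, 0.06333333)
applied force F = (-0.6000, 0.2000, 1.9000)

F = (-0.6000, 0.2000, 1.9000)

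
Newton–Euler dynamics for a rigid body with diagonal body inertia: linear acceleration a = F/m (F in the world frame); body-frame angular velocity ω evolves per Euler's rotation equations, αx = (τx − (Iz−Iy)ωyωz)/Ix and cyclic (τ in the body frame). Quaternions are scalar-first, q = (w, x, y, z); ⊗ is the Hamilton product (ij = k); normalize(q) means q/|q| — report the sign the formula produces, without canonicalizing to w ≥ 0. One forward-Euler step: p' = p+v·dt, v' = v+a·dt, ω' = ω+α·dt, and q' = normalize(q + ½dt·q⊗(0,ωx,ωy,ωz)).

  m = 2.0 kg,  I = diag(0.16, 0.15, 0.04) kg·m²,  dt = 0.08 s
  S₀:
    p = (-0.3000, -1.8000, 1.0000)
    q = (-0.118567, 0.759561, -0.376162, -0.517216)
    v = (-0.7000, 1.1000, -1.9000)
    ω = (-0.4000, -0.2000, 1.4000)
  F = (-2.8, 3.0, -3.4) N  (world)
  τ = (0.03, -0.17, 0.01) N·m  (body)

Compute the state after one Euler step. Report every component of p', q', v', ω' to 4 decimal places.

(τ − ω×Iω)/I = (-0.0050, -0.6853, 0.2700)
ω' = ω + α·dt = (-0.4004, -0.2548, 1.4216)
2q̇ = q⊗(0,ω) = (0.9526944, -0.5826432, -0.8327856, -0.4683708)
updated quaternion q' = (-0.0803, 0.7350, -0.4088, -0.5350)
p + v·dt = (-0.3560, -1.7120, 0.8480)
new velocity v' = (-0.8120, 1.2200, -2.0360)

p' = (-0.3560, -1.7120, 0.8480)
q' = (-0.0803, 0.7350, -0.4088, -0.5350)
v' = (-0.8120, 1.2200, -2.0360)
ω' = (-0.4004, -0.2548, 1.4216)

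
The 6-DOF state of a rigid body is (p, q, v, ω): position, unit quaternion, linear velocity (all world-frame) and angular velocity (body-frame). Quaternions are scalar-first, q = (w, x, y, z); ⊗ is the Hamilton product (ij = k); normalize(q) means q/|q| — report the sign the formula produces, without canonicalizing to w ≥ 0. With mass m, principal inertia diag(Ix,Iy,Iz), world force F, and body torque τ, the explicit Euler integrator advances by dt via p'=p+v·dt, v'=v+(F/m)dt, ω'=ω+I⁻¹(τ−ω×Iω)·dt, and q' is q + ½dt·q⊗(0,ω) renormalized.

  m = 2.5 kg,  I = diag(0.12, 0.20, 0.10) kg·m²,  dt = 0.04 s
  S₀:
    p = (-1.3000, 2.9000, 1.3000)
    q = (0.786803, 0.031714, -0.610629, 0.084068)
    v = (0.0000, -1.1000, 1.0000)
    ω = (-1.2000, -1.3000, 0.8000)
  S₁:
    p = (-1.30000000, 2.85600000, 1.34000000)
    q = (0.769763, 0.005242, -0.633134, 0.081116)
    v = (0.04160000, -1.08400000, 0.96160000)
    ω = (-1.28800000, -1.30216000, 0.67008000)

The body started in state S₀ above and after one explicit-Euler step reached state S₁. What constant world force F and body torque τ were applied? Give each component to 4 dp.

ω₁ − ω₀ = (-0.08800000, -0.00216000, -0.12992000)
precession coupling = (0.1040, -0.0192, 0.1248)
I·α + gyro = (-0.1600, -0.0300, -0.2000)
v₁ − v₀ = (0.04160000, 0.01600000, -0.03840000)
applied force F = (2.6000, 1.0000, -2.4000)

F = (2.6000, 1.0000, -2.4000)
τ = (-0.1600, -0.0300, -0.2000)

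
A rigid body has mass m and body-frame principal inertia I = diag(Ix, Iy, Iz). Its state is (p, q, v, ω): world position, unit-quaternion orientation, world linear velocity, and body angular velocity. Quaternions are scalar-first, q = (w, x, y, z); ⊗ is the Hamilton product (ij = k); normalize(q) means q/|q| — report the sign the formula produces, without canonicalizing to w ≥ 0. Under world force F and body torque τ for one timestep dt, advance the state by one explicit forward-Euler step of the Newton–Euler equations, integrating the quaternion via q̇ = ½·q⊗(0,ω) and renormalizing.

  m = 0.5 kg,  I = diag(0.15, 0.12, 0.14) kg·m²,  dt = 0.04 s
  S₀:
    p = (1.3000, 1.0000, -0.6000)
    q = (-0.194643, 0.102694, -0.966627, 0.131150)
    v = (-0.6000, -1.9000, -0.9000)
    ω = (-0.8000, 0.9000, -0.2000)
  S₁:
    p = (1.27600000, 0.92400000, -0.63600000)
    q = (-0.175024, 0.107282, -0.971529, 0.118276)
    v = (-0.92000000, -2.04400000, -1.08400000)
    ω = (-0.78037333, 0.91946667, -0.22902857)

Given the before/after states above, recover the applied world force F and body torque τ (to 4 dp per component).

velocity change Δv = (-0.32000000, -0.14400000, -0.18400000)
m·(v₁−v₀)/dt = (-4.0000, -1.8000, -2.3000)
Δω = ω₁−ω₀ = (0.01962667, 0.01946667, -0.02902857)
gyro term ω₀×Iω₀ = (-0.0036, 0.0016, 0.0216)
I·α + gyro = (0.0700, 0.0600, -0.0800)

F = (-4.0000, -1.8000, -2.3000)
τ = (0.0700, 0.0600, -0.0800)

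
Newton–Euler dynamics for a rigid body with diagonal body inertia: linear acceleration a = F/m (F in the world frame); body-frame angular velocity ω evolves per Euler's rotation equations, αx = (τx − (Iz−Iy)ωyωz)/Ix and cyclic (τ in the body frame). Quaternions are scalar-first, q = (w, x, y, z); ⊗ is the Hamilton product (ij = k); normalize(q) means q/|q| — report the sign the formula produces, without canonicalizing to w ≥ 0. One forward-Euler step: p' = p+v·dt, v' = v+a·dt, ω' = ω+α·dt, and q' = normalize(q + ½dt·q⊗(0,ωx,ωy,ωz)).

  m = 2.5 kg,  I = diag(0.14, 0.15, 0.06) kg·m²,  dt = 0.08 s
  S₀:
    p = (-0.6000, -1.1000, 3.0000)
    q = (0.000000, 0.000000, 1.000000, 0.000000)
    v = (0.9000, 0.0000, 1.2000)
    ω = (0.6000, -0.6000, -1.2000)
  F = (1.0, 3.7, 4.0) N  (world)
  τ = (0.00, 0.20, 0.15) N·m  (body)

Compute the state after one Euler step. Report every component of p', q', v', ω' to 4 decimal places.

p' = (-0.5280, -1.1000, 3.0960)
q' = (0.0240, -0.0479, 0.9983, -0.0240)
v' = (0.9320, 0.1184, 1.3280)
ω' = (0.6370, -0.4626, -0.9952)

α = I⁻¹(τ − ω×Iω) = (0.4629, 1.7173, 2.5600)
ω + α·dt = (0.6370, -0.4626, -0.9952)
Hamilton product q⊗(0,ω) = (0.6000000, -1.2000000, 0.0000000, -0.6000000)
updated quaternion q' = (0.0240, -0.0479, 0.9983, -0.0240)
p' = p + v·dt = (-0.5280, -1.1000, 3.0960)
v + (F/m)dt = (0.9320, 0.1184, 1.3280)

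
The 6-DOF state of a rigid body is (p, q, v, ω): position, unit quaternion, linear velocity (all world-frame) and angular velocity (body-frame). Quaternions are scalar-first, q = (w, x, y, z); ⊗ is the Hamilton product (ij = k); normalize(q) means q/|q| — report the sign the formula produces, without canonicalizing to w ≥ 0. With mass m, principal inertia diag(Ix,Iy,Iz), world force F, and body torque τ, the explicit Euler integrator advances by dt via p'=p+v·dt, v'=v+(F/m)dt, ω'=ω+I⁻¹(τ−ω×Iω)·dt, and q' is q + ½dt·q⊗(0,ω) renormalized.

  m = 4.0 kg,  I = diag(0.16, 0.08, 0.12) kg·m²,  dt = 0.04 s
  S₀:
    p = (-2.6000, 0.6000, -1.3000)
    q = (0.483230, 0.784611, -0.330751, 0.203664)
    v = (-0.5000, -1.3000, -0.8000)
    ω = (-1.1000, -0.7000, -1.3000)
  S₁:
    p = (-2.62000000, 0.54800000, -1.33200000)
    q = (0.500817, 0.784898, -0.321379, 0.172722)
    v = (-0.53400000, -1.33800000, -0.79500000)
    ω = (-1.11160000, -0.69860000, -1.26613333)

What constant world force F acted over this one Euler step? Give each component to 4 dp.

Δv = v₁−v₀ = (-0.03400000, -0.03800000, 0.00500000)
F = m·Δv/dt = (-3.4000, -3.8000, 0.5000)

F = (-3.4000, -3.8000, 0.5000)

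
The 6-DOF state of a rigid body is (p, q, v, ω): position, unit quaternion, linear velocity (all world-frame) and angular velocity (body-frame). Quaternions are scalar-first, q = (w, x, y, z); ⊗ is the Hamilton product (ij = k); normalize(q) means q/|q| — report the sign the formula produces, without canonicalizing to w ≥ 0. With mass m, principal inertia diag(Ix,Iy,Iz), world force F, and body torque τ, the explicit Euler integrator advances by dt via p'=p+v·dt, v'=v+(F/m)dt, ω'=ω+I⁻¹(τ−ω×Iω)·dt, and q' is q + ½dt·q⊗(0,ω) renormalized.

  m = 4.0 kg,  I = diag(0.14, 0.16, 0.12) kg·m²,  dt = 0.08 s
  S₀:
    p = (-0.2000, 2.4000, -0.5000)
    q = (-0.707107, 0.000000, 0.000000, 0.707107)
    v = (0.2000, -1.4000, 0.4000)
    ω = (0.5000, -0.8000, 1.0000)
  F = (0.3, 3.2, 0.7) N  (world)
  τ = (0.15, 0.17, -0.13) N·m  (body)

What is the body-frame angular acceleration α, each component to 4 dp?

α = (0.8429, 1.0000, -1.0167)

precession coupling ω×(Iω) = (0.0320, 0.0100, -0.0080)
angular accel α = (0.8429, 1.0000, -1.0167)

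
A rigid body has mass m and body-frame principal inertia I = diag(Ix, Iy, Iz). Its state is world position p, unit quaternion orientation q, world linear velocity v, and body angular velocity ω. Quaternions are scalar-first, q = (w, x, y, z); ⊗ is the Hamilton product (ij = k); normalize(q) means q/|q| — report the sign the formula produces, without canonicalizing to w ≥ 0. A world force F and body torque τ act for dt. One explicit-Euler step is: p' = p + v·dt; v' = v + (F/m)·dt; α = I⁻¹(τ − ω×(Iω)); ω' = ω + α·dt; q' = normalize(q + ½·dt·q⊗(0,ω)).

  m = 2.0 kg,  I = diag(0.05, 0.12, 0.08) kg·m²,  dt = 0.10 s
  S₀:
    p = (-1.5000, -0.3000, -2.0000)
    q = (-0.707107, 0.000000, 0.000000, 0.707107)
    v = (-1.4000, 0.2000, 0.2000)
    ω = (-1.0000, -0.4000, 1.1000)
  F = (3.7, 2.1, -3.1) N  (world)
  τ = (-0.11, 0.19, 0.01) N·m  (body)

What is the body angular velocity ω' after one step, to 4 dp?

ω×(Iω) gyroscopic = (0.0176, 0.0330, 0.0280)
α = I⁻¹(τ − ω×Iω) = (-2.5520, 1.3083, -0.2250)
ω' = ω + α·dt = (-1.2552, -0.2692, 1.0775)

ω' = (-1.2552, -0.2692, 1.0775)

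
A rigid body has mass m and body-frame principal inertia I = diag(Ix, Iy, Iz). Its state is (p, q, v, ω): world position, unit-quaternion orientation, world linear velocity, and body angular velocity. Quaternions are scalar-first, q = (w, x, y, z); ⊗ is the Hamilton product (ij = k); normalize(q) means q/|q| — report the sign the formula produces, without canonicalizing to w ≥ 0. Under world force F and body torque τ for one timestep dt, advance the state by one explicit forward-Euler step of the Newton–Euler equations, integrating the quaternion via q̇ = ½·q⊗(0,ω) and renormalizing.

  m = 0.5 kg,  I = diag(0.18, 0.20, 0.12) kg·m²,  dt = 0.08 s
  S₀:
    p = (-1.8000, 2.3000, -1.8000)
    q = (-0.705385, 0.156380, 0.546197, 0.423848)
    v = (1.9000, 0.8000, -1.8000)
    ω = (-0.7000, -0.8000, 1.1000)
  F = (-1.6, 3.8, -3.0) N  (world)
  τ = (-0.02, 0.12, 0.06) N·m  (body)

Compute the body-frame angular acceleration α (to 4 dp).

α = (-0.5022, 0.8310, 0.4067)

gyro term ω×Iω = (0.0704, -0.0462, 0.0112)
angular accel α = (-0.5022, 0.8310, 0.4067)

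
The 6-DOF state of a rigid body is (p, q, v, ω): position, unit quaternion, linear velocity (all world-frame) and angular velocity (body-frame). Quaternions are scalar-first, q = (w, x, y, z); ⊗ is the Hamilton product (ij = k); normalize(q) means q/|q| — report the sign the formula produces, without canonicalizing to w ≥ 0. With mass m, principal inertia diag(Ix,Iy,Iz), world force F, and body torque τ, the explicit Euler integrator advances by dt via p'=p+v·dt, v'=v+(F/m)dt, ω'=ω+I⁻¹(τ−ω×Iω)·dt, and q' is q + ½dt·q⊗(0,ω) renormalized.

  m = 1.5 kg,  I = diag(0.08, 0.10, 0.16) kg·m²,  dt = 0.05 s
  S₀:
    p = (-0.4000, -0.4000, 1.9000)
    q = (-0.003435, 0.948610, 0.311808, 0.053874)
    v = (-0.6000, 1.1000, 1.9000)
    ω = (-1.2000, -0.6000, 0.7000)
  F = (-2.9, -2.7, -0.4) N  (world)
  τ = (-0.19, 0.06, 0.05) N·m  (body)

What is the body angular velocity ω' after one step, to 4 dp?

ω' = (-1.3030, -0.6036, 0.7111)

precession coupling ω×(Iω) = (-0.0252, 0.0672, 0.0144)
α = I⁻¹(τ − ω×Iω) = (-2.0600, -0.0720, 0.2225)
ω' = ω + α·dt = (-1.3030, -0.6036, 0.7111)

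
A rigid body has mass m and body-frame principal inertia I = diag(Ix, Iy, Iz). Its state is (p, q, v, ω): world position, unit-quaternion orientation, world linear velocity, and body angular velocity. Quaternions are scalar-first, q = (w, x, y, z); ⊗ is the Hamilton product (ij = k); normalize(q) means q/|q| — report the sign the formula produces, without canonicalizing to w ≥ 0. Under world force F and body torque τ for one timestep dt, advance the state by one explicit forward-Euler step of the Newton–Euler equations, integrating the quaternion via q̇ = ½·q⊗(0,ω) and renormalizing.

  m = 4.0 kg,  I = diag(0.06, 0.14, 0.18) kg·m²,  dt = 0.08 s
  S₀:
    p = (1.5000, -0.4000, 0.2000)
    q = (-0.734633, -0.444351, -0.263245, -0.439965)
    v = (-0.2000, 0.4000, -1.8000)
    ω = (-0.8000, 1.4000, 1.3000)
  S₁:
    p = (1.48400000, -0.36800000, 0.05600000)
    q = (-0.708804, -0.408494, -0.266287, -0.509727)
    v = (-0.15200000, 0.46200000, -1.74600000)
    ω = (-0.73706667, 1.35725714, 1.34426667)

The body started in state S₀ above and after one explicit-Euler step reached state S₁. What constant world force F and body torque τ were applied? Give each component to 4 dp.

ω₁ − ω₀ = (0.06293333, -0.04274286, 0.04426667)
precession coupling = (0.0728, 0.1248, -0.0896)
applied torque τ = (0.1200, 0.0500, 0.0100)
velocity change Δv = (0.04800000, 0.06200000, 0.05400000)
F = m·Δv/dt = (2.4000, 3.1000, 2.7000)

F = (2.4000, 3.1000, 2.7000)
τ = (0.1200, 0.0500, 0.0100)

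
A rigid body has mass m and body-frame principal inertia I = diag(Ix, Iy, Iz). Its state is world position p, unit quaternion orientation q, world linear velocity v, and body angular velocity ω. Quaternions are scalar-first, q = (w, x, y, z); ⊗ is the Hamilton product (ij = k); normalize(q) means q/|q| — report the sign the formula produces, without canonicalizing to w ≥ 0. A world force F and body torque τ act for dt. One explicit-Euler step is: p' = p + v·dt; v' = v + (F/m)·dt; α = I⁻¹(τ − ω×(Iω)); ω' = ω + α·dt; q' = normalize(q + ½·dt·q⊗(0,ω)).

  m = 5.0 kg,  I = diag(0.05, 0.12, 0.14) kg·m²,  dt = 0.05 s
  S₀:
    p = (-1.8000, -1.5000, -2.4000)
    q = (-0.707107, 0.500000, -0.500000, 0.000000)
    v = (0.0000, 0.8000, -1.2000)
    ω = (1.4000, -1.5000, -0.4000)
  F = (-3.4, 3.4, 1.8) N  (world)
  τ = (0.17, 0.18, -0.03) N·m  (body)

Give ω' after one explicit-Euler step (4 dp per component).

ω' = (1.5580, -1.4460, -0.3582)

α = I⁻¹(τ − ω×Iω) = (3.1600, 1.0800, 0.8357)
new body rate ω' = (1.5580, -1.4460, -0.3582)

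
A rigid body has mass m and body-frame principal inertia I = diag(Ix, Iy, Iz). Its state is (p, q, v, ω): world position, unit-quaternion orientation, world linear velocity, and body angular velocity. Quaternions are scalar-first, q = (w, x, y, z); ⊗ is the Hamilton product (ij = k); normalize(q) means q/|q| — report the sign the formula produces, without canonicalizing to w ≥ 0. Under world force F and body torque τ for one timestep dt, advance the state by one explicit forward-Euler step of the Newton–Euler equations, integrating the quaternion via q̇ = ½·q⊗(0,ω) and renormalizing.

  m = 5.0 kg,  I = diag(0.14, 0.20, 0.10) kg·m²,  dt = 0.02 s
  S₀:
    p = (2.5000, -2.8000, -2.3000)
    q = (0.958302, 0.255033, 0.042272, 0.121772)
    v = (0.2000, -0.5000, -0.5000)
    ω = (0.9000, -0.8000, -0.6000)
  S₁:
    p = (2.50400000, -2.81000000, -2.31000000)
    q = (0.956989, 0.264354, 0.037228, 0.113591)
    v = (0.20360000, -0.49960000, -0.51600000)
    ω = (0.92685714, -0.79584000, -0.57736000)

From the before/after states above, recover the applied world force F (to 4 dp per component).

F = (0.9000, 0.1000, -4.0000)

Δv = v₁−v₀ = (0.00360000, 0.00040000, -0.01600000)
applied force F = (0.9000, 0.1000, -4.0000)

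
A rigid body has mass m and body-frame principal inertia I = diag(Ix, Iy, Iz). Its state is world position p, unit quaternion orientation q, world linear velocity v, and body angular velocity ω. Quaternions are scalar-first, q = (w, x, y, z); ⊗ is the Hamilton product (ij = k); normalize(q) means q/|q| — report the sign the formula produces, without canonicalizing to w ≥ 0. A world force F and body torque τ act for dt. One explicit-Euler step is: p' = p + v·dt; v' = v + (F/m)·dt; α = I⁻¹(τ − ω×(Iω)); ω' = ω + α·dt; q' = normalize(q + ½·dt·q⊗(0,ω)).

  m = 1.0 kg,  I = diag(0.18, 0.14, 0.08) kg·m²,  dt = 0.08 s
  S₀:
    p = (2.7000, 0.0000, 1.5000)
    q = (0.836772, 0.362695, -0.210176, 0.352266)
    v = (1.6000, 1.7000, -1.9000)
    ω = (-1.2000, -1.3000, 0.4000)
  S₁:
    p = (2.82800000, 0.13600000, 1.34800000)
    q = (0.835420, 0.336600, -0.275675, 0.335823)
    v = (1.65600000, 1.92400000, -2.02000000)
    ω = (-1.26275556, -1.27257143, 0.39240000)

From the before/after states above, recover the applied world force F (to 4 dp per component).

F = (0.7000, 2.8000, -1.5000)

Δv = v₁−v₀ = (0.05600000, 0.22400000, -0.12000000)
m·(v₁−v₀)/dt = (0.7000, 2.8000, -1.5000)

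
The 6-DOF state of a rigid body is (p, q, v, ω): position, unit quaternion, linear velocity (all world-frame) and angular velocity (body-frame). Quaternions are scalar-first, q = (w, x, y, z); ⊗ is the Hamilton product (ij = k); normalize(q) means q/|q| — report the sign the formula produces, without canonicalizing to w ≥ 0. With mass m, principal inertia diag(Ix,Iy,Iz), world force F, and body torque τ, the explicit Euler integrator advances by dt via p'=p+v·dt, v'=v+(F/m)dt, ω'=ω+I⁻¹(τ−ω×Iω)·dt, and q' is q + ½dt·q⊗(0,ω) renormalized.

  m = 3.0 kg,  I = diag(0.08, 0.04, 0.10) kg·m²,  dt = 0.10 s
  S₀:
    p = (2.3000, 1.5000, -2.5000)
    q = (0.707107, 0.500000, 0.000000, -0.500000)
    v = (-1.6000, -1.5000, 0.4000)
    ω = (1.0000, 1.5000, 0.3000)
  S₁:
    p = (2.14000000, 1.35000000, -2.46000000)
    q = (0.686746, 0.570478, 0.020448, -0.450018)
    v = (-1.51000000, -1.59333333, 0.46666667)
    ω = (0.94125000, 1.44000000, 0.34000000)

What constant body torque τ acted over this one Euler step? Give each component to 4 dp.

ω₁ − ω₀ = (-0.05875000, -0.06000000, 0.04000000)
applied torque τ = (-0.0200, -0.0300, -0.0200)

τ = (-0.0200, -0.0300, -0.0200)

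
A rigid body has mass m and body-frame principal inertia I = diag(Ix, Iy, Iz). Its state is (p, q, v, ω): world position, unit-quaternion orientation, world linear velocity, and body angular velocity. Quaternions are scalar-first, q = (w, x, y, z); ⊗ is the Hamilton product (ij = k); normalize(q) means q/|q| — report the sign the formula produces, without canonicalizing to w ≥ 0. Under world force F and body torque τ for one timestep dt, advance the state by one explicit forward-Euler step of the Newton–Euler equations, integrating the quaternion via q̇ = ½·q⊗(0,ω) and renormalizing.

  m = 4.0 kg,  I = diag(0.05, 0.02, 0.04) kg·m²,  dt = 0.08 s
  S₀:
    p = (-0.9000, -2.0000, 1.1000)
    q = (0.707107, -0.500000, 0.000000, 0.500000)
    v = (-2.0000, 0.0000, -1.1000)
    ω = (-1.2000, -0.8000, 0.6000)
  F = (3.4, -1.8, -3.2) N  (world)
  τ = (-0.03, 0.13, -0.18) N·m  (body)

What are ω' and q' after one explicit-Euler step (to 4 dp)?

ω×(Iω) gyroscopic = (-0.0096, -0.0072, -0.0288)
α = I⁻¹(τ − ω×Iω) = (-0.4080, 6.8600, -3.7800)
ω' = ω + α·dt = (-1.2326, -0.2512, 0.2976)
Hamilton product q⊗(0,ω) = (-0.9000000, -0.4485284, -0.8656856, 0.8242642)
q + ½dt·q⊗(0,ω), renormalized = (0.6698, -0.5169, -0.0346, 0.5319)

ω' = (-1.2326, -0.2512, 0.2976)
q' = (0.6698, -0.5169, -0.0346, 0.5319)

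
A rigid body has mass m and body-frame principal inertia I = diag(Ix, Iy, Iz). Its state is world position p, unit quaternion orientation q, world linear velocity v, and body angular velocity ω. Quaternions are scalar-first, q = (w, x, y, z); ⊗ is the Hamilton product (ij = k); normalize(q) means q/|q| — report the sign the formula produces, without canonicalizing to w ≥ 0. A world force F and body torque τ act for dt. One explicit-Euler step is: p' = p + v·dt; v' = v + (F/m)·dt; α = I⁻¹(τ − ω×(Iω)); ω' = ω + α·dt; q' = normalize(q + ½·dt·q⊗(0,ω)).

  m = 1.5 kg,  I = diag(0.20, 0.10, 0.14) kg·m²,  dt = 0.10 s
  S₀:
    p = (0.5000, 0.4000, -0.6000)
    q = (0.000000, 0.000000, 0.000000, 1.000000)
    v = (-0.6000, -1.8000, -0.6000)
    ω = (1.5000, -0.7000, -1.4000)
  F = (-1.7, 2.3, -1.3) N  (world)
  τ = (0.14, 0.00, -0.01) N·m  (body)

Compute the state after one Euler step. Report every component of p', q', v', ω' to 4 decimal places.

p' = (0.4400, 0.2200, -0.6600)
q' = (0.0696, 0.0348, 0.0746, 0.9942)
v' = (-0.7133, -1.6467, -0.6867)
ω' = (1.5504, -0.5740, -1.4821)

α = I⁻¹(τ − ω×Iω) = (0.5040, 1.2600, -0.8214)
ω' = ω + α·dt = (1.5504, -0.5740, -1.4821)
q⊗(0,ω) = (1.4000000, 0.7000000, 1.5000000, 0.0000000)
updated quaternion q' = (0.0696, 0.0348, 0.0746, 0.9942)
linear accel F/m = (-1.1333, 1.5333, -0.8667)
p + v·dt = (0.4400, 0.2200, -0.6600)
v + (F/m)dt = (-0.7133, -1.6467, -0.6867)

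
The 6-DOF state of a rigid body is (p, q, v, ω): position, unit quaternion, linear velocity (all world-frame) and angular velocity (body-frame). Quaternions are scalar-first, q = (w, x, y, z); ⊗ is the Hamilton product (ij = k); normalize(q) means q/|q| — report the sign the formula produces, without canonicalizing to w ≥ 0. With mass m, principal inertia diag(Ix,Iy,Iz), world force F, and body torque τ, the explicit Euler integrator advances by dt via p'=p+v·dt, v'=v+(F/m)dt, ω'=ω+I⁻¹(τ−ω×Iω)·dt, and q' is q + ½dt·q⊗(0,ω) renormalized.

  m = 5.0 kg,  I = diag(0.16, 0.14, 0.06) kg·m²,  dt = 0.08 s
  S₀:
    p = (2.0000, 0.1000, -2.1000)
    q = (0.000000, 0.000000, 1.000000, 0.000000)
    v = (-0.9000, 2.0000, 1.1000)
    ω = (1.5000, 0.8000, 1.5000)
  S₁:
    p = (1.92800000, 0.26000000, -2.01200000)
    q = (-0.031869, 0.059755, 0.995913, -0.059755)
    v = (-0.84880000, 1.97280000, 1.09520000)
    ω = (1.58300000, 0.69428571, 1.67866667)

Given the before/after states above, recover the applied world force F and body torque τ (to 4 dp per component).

F = (3.2000, -1.7000, -0.3000)
τ = (0.0700, 0.0400, 0.1100)

v₁ − v₀ = (0.05120000, -0.02720000, -0.00480000)
m·(v₁−v₀)/dt = (3.2000, -1.7000, -0.3000)
Δω = ω₁−ω₀ = (0.08300000, -0.10571429, 0.17866667)
I·α + gyro = (0.0700, 0.0400, 0.1100)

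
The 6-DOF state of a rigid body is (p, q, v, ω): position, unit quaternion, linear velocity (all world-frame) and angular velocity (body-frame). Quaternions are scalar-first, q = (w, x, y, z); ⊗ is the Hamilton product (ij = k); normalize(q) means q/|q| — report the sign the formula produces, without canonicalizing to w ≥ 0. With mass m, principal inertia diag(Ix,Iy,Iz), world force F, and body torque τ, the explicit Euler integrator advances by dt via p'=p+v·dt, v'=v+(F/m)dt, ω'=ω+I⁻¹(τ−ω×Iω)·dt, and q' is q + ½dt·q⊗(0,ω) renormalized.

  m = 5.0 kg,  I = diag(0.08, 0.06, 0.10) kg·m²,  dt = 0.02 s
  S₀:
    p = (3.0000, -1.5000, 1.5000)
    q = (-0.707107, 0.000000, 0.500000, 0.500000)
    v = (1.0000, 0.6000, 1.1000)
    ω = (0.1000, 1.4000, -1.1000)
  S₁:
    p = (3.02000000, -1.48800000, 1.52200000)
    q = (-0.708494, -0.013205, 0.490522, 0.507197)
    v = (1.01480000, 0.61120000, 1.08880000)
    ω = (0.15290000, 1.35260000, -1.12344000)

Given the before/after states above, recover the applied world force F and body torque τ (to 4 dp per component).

rate change Δω = (0.05290000, -0.04740000, -0.02344000)
ω₀×(Iω₀) = (-0.0616, 0.0022, -0.0028)
τ = I·(Δω/dt) + ω₀×(Iω₀) = (0.1500, -0.1400, -0.1200)
velocity change Δv = (0.01480000, 0.01120000, -0.01120000)
m·(v₁−v₀)/dt = (3.7000, 2.8000, -2.8000)

F = (3.7000, 2.8000, -2.8000)
τ = (0.1500, -0.1400, -0.1200)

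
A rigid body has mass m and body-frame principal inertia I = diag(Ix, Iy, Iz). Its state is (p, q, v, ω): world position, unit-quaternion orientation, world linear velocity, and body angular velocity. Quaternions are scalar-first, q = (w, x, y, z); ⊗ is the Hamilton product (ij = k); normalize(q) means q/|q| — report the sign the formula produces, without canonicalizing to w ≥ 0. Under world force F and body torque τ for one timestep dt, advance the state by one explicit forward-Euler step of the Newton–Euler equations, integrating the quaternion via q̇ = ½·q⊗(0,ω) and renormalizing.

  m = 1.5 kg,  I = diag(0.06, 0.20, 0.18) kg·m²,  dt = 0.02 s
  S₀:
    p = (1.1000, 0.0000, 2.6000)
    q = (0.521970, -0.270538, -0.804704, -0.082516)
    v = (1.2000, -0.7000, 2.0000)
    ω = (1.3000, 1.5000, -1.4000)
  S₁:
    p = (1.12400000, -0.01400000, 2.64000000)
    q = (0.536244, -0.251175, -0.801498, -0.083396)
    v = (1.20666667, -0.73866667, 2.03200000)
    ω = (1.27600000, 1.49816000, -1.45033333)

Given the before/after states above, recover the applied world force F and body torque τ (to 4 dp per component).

F = (0.5000, -2.9000, 2.4000)
τ = (-0.0300, 0.2000, -0.1800)

velocity change Δv = (0.00666667, -0.03866667, 0.03200000)
m·(v₁−v₀)/dt = (0.5000, -2.9000, 2.4000)
Δω = ω₁−ω₀ = (-0.02400000, -0.00184000, -0.05033333)
gyro term ω₀×Iω₀ = (0.0420, 0.2184, 0.2730)
applied torque τ = (-0.0300, 0.2000, -0.1800)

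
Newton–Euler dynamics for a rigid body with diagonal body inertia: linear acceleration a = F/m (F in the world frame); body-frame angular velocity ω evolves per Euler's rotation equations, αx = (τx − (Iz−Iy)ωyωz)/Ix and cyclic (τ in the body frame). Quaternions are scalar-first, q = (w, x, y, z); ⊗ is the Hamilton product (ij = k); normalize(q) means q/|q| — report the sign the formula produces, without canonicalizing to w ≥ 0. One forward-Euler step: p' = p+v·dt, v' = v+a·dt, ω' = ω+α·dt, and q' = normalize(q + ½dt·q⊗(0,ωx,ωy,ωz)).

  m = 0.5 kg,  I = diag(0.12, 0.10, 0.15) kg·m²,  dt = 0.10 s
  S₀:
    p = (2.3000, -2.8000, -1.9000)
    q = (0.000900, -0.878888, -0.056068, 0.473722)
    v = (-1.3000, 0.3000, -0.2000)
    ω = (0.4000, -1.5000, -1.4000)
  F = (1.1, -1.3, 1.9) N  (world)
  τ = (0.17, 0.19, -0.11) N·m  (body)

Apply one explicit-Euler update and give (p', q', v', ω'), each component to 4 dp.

p' = (2.1700, -2.7700, -1.9200)
q' = (0.0472, -0.8349, -0.1076, 0.5378)
v' = (-1.0800, 0.0400, 0.1800)
ω' = (0.4542, -1.3268, -1.4813)

precession coupling ω×(Iω) = (0.1050, 0.0168, 0.0120)
angular accel α = (0.5417, 1.7320, -0.8133)
ω' = ω + α·dt = (0.4542, -1.3268, -1.4813)
Hamilton product q⊗(0,ω) = (0.9306640, 0.7894382, -1.0423044, 1.3394992)
q + ½dt·q⊗(0,ω), renormalized = (0.0472, -0.8349, -0.1076, 0.5378)
a = F/m = (2.2000, -2.6000, 3.8000)
p' = p + v·dt = (2.1700, -2.7700, -1.9200)
v' = v + a·dt = (-1.0800, 0.0400, 0.1800)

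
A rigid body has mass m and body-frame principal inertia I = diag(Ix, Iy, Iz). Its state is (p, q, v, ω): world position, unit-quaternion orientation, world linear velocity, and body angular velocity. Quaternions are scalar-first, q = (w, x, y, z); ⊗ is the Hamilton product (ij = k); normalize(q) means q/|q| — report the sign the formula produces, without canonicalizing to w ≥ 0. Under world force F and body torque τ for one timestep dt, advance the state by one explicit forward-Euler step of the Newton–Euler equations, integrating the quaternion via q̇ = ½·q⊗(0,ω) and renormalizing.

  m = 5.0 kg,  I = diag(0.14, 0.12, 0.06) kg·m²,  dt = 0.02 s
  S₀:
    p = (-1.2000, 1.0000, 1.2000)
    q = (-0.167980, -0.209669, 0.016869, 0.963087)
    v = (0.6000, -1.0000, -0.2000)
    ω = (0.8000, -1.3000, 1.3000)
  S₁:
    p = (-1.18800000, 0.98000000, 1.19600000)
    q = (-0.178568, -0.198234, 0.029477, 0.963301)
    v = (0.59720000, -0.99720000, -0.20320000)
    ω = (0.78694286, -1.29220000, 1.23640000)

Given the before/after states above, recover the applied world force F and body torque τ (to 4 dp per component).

rate change Δω = (-0.01305714, 0.00780000, -0.06360000)
precession coupling = (0.1014, 0.0832, 0.0208)
applied torque τ = (0.0100, 0.1300, -0.1700)
velocity change Δv = (-0.00280000, 0.00280000, -0.00320000)
applied force F = (-0.7000, 0.7000, -0.8000)

F = (-0.7000, 0.7000, -0.8000)
τ = (0.0100, 0.1300, -0.1700)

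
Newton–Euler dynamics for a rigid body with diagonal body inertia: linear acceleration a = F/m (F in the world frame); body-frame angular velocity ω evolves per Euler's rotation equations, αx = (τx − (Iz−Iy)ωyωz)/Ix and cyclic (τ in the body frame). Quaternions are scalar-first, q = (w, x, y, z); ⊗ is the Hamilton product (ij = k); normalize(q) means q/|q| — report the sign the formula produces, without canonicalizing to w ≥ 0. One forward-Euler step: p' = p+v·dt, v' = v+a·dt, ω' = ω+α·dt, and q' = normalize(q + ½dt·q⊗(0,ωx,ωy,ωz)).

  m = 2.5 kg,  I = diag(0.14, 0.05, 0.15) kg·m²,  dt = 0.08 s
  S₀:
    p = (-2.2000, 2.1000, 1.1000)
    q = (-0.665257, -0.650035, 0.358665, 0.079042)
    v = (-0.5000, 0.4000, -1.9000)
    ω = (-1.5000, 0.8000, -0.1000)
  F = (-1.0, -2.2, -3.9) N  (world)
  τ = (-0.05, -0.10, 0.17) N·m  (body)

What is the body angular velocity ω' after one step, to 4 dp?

precession coupling ω×(Iω) = (-0.0080, -0.0015, 0.1080)
(τ − ω×Iω)/I = (-0.3000, -1.9700, 0.4133)
new body rate ω' = (-1.5240, 0.6424, -0.0669)

ω' = (-1.5240, 0.6424, -0.0669)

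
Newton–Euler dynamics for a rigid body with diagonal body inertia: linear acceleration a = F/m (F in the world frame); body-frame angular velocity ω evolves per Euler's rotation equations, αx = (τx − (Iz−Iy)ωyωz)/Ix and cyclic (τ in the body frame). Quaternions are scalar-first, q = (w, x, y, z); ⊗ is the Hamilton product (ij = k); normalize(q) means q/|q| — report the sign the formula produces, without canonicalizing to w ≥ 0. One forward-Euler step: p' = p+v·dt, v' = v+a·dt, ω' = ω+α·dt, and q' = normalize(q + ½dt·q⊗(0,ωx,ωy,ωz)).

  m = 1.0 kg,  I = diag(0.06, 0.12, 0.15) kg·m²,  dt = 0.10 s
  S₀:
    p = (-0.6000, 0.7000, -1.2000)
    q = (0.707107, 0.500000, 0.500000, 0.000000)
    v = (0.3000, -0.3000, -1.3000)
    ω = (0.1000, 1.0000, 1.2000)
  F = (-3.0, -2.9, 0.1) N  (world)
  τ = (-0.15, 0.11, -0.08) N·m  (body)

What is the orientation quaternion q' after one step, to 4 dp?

q⊗(0,ω) = (-0.5500000, 0.6707107, 0.1071070, 1.2985284)
updated quaternion q' = (0.6775, 0.5319, 0.5038, 0.0647)

q' = (0.6775, 0.5319, 0.5038, 0.0647)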